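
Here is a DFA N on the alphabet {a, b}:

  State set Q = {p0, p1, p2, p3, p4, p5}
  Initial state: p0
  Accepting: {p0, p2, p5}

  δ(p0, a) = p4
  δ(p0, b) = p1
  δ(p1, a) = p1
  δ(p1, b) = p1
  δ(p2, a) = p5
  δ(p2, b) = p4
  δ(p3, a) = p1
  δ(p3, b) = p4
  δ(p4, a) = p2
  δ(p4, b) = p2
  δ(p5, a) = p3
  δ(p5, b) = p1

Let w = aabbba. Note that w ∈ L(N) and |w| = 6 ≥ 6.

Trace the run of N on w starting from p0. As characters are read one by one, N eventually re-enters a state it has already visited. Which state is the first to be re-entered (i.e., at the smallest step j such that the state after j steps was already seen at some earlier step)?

p4

State sequence: p0 -a-> p4 -a-> p2 -b-> p4 -b-> p2 -b-> p4 -a-> p2
First repeat at step 3: p4 was already visited.

The earliest repeat is at step j = 3: N is in p4, which it already visited at step i = 1.
With |Q| = 6, pigeonhole forces a state repeat no later than step 6; the substring read between the first and second visits to that state can be pumped.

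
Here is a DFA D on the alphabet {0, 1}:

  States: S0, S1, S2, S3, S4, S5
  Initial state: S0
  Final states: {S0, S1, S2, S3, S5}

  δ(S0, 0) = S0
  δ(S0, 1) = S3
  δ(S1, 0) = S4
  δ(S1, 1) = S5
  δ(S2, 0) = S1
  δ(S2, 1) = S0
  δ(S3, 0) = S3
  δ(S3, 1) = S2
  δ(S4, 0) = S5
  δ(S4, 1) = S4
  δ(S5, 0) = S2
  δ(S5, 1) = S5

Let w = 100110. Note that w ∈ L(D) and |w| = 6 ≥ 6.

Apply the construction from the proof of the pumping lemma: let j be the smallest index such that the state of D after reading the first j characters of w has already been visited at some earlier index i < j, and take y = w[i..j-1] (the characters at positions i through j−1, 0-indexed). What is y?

0

Run of D on w = 1 0 0 1 1 0:
  step 0: S0  (start)
  step 1: S3  (read 1: S0→S3)
  step 2: S3  (read 0: S3→S3)   ← first repeat (S3 seen earlier)
  step 3: S3  (read 0: S3→S3)
  step 4: S2  (read 1: S3→S2)
  step 5: S0  (read 1: S2→S0)
  step 6: S0  (read 0: S0→S0)

So i = 1, j = 2, giving x = w[0:1] = 1, y = w[1:2] = 0, z = w[2:6] = 0110.
Check: |xy| = 2 ≤ 6 and |y| = 1 ≥ 1. Reading y takes D from S3 back to S3, so every xyⁱz is accepted.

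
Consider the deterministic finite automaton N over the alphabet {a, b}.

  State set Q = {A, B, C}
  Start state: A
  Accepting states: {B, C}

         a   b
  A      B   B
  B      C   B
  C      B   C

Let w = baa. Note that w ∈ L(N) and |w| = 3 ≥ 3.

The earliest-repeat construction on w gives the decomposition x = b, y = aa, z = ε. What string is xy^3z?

baaaaaa

xy^3z = b·aa·aa·aa·ε = baaaaaa.
Reading y = aa takes N from B back to B, so after x·y·y·y the machine is still in B, and z then leads to the accepting state B. Hence baaaaaa ∈ L(N).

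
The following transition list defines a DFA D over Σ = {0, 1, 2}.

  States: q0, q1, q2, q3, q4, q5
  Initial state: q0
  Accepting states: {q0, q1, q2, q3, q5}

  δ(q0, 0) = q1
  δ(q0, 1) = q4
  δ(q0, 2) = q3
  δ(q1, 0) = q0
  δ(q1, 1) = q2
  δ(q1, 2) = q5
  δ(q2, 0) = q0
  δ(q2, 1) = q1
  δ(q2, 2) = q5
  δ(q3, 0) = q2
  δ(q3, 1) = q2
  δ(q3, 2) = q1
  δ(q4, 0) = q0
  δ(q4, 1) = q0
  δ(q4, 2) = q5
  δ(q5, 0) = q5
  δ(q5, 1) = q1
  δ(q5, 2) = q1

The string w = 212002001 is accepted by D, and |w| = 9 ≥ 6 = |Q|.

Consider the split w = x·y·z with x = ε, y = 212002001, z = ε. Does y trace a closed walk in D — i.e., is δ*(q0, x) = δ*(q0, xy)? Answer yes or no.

no

State sequence: q0 -2-> q3 -1-> q2 -2-> q5 -0-> q5 -0-> q5 -2-> q1 -0-> q0 -0-> q1 -1-> q2

After x (step 0): q0. After xy (step 9): q2.
They differ (q0 ≠ q2), so y is not a cycle from the state after x; this split is not the one the pumping-lemma construction produces, and pumping y need not keep the string in L(D).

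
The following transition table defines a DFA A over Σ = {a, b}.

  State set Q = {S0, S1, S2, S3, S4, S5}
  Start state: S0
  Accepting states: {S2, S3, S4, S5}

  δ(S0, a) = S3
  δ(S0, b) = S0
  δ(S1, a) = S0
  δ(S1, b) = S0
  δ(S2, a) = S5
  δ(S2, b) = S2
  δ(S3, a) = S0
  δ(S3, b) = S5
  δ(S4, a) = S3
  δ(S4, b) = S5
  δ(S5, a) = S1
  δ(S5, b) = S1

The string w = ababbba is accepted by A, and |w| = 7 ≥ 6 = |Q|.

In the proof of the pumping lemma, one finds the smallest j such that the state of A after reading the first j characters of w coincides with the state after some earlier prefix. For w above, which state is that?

Run of A on w = a b a b b b a:
  step 0: S0  (start)
  step 1: S3  (read a: S0→S3)
  step 2: S5  (read b: S3→S5)
  step 3: S1  (read a: S5→S1)
  step 4: S0  (read b: S1→S0)   ← first repeat (S0 seen earlier)
  step 5: S0  (read b: S0→S0)
  step 6: S0  (read b: S0→S0)
  step 7: S3  (read a: S0→S3)

The earliest repeat is at step j = 4: A is in S0, which it already visited at step i = 0.
The DFA has 6 states, so the proof of the pumping lemma guarantees a repeated state among the first 6+1 visited; the segment between the two visits is the pumpable y.

S0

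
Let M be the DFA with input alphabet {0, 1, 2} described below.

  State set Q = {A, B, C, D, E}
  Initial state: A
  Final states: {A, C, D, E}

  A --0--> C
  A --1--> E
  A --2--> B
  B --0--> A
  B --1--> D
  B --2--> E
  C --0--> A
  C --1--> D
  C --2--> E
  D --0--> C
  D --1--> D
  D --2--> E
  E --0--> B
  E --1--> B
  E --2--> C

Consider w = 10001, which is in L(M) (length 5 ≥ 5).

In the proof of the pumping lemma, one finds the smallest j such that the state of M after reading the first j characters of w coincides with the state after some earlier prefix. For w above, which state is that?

A

State sequence: A -1-> E -0-> B -0-> A -0-> C -1-> D
First repeat at step 3: A was already visited.

The earliest repeat is at step j = 3: M is in A, which it already visited at step i = 0.
With |Q| = 5, pigeonhole forces a state repeat no later than step 5; the substring read between the first and second visits to that state can be pumped.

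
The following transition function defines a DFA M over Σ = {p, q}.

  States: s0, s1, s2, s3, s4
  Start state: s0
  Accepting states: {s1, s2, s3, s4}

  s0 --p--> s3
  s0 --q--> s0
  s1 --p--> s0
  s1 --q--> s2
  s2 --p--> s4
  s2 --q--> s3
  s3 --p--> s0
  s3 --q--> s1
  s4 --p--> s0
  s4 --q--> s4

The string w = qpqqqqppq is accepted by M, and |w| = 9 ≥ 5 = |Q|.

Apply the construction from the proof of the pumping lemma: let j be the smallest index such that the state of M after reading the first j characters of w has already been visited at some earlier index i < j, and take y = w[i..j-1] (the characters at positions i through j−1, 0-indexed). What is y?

Run of M on w = q p q q q q p p q:
  step 0: s0  (start)
  step 1: s0  (read q: s0→s0)   ← first repeat (s0 seen earlier)
  step 2: s3  (read p: s0→s3)
  step 3: s1  (read q: s3→s1)
  step 4: s2  (read q: s1→s2)
  step 5: s3  (read q: s2→s3)
  step 6: s1  (read q: s3→s1)
  step 7: s0  (read p: s1→s0)
  step 8: s3  (read p: s0→s3)
  step 9: s1  (read q: s3→s1)

So i = 0, j = 1, giving x = w[0:0] = ε, y = w[0:1] = q, z = w[1:9] = pqqqqppq.
Check: |xy| = 1 ≤ 5 and |y| = 1 ≥ 1. Reading y takes M from s0 back to s0, so every xyⁱz is accepted.

q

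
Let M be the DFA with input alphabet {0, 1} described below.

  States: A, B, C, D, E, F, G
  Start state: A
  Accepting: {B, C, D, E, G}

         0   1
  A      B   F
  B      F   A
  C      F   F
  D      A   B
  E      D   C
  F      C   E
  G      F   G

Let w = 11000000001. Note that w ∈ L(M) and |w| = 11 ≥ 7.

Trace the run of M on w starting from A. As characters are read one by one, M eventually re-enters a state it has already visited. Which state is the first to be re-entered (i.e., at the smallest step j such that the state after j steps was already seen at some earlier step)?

A

Run of M on w = 1 1 0 0 0 0 0 0 0 0 1:
  step 0: A  (start)
  step 1: F  (read 1: A→F)
  step 2: E  (read 1: F→E)
  step 3: D  (read 0: E→D)
  step 4: A  (read 0: D→A)   ← first repeat (A seen earlier)
  step 5: B  (read 0: A→B)
  step 6: F  (read 0: B→F)
  step 7: C  (read 0: F→C)
  step 8: F  (read 0: C→F)
  step 9: C  (read 0: F→C)
  step 10: F  (read 0: C→F)
  step 11: E  (read 1: F→E)

The earliest repeat is at step j = 4: M is in A, which it already visited at step i = 0.
Since M has 7 states, any run of length ≥ 7 visits 7+1 states, so by pigeonhole some state repeats within the first 7 steps — that repeat gives the pumpable loop.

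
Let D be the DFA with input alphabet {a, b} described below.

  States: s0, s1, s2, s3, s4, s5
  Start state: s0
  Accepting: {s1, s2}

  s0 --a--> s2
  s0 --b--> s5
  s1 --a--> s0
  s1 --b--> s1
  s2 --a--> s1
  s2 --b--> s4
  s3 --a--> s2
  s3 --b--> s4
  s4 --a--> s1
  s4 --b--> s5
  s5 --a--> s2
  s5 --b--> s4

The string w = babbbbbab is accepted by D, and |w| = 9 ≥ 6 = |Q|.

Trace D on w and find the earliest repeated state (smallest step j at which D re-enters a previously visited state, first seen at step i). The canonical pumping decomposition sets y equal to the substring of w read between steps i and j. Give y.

Run of D on w = b a b b b b b a b:
  step 0: s0  (start)
  step 1: s5  (read b: s0→s5)
  step 2: s2  (read a: s5→s2)
  step 3: s4  (read b: s2→s4)
  step 4: s5  (read b: s4→s5)   ← first repeat (s5 seen earlier)
  step 5: s4  (read b: s5→s4)
  step 6: s5  (read b: s4→s5)
  step 7: s4  (read b: s5→s4)
  step 8: s1  (read a: s4→s1)
  step 9: s1  (read b: s1→s1)

So i = 1, j = 4, giving x = w[0:1] = b, y = w[1:4] = abb, z = w[4:9] = bbbab.
Check: |xy| = 4 ≤ 6 and |y| = 3 ≥ 1. Reading y takes D from s5 back to s5, so every xyⁱz is accepted.

abb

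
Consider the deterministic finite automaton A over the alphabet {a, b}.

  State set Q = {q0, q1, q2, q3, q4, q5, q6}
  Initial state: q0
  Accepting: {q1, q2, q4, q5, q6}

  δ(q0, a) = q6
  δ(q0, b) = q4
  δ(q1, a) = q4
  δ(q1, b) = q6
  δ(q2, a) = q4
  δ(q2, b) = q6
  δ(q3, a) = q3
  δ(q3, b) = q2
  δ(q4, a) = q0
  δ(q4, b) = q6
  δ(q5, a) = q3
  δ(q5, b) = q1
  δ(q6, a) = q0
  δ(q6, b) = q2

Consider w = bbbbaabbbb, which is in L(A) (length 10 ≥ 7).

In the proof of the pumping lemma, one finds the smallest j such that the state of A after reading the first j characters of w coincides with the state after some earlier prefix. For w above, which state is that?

State sequence: q0 -b-> q4 -b-> q6 -b-> q2 -b-> q6 -a-> q0 -a-> q6 -b-> q2 -b-> q6 -b-> q2 -b-> q6
First repeat at step 4: q6 was already visited.

The earliest repeat is at step j = 4: A is in q6, which it already visited at step i = 2.

q6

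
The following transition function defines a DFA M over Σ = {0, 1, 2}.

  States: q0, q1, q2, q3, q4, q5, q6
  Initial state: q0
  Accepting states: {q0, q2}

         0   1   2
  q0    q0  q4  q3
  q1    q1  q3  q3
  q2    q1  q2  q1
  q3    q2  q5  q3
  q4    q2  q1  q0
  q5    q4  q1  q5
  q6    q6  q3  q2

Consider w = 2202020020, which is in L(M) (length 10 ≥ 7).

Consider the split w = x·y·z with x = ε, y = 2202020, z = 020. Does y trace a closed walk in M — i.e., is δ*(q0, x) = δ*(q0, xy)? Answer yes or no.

no

State sequence: q0 -2-> q3 -2-> q3 -0-> q2 -2-> q1 -0-> q1 -2-> q3 -0-> q2

After x (step 0): q0. After xy (step 7): q2.
They differ (q0 ≠ q2), so y is not a cycle from the state after x; this split is not the one the pumping-lemma construction produces, and pumping y need not keep the string in L(M).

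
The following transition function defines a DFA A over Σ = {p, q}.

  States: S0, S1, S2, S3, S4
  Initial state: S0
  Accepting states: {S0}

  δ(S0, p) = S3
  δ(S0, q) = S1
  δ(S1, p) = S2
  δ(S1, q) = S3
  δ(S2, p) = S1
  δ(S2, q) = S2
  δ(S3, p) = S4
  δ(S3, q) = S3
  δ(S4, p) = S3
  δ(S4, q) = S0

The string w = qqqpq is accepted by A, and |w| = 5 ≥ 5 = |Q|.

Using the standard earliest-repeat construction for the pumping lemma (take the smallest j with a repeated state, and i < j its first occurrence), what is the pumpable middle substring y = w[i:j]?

q

Run of A on w = q q q p q:
  step 0: S0  (start)
  step 1: S1  (read q: S0→S1)
  step 2: S3  (read q: S1→S3)
  step 3: S3  (read q: S3→S3)   ← first repeat (S3 seen earlier)
  step 4: S4  (read p: S3→S4)
  step 5: S0  (read q: S4→S0)

So i = 2, j = 3, giving x = w[0:2] = qq, y = w[2:3] = q, z = w[3:5] = pq.
Check: |xy| = 3 ≤ 5 and |y| = 1 ≥ 1. Reading y takes A from S3 back to S3, so every xyⁱz is accepted.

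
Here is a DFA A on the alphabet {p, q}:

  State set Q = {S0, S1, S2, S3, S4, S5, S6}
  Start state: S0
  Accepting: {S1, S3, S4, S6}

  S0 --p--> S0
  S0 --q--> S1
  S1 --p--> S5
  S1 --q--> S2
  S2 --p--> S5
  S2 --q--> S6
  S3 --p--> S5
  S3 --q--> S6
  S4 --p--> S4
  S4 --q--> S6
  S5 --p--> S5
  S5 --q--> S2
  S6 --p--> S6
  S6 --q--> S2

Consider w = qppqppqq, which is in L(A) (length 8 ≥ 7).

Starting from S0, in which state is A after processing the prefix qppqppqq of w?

State sequence: S0 -q-> S1 -p-> S5 -p-> S5 -q-> S2 -p-> S5 -p-> S5 -q-> S2 -q-> S6

After reading 8 characters, A is in state S6.
(This kind of state-tracing is the core of the pumping-lemma construction: with 7 states, pigeonhole forces a repeat within the first 7 steps.)

S6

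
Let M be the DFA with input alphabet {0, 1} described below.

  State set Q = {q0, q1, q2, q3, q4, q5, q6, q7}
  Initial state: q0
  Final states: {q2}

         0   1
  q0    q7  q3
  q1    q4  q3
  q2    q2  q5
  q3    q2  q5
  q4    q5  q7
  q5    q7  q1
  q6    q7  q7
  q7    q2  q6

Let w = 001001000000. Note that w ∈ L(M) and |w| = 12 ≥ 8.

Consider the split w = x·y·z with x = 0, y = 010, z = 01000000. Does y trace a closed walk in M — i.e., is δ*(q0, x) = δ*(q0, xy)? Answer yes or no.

yes

Run of M on the first 4 characters of w = 0 0 1 0:
  step 0: q0  (start)
  step 1: q7  (read 0: q0→q7)
  step 2: q2  (read 0: q7→q2)
  step 3: q5  (read 1: q2→q5)
  step 4: q7  (read 0: q5→q7)

After x (step 1): q7. After xy (step 4): q7.
They match, so y = 010 drives M around a cycle from q7 back to itself; pumping y any number of times keeps M in q7 before reading z, and xyⁱz ∈ L(M) for every i ≥ 0.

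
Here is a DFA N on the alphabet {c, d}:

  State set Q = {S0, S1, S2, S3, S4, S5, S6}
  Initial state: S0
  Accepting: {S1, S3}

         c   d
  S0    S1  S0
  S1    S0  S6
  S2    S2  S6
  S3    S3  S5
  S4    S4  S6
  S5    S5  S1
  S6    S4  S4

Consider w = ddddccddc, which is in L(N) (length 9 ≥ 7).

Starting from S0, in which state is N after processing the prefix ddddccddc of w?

S1

State sequence: S0 -d-> S0 -d-> S0 -d-> S0 -d-> S0 -c-> S1 -c-> S0 -d-> S0 -d-> S0 -c-> S1

After reading 9 characters, N is in state S1.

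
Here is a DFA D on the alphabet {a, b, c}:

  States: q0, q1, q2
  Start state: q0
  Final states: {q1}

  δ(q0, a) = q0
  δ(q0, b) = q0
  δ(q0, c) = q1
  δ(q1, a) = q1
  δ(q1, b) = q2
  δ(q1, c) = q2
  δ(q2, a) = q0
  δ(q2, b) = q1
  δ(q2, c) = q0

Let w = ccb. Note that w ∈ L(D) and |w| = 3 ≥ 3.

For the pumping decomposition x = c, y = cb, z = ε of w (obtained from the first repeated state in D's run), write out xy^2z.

xy^2z = c·cb·cb·ε = ccbcb.
Reading y = cb takes D from q1 back to q1, so after x·y·y the machine is still in q1, and z then leads to the accepting state q1. Hence ccbcb ∈ L(D).

ccbcb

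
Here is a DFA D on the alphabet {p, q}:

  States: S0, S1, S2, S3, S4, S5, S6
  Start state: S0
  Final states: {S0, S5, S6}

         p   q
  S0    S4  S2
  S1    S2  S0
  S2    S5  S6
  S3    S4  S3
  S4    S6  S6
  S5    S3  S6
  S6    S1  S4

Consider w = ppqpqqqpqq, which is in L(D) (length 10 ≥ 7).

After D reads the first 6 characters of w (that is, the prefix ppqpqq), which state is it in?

S6

Run of D on the first 6 characters of w = p p q p q q:
  step 0: S0  (start)
  step 1: S4  (read p: S0→S4)
  step 2: S6  (read p: S4→S6)
  step 3: S4  (read q: S6→S4)
  step 4: S6  (read p: S4→S6)
  step 5: S4  (read q: S6→S4)
  step 6: S6  (read q: S4→S6)

After reading 6 characters, D is in state S6.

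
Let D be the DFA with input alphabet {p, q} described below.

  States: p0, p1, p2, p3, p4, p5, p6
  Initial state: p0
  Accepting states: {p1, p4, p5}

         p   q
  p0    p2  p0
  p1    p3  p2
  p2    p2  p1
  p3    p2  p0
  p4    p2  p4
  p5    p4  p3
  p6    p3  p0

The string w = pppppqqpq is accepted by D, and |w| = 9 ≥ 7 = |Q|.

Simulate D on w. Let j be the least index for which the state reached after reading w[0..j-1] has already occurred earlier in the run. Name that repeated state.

p2

State sequence: p0 -p-> p2 -p-> p2 -p-> p2 -p-> p2 -p-> p2 -q-> p1 -q-> p2 -p-> p2 -q-> p1
First repeat at step 2: p2 was already visited.

The earliest repeat is at step j = 2: D is in p2, which it already visited at step i = 1.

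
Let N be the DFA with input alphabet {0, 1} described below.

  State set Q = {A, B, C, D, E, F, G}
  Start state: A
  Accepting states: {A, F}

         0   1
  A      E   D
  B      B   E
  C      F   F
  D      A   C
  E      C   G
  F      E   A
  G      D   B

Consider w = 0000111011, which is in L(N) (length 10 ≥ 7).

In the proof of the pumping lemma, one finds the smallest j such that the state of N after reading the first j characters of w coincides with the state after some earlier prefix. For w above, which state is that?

State sequence: A -0-> E -0-> C -0-> F -0-> E -1-> G -1-> B -1-> E -0-> C -1-> F -1-> A
First repeat at step 4: E was already visited.

The earliest repeat is at step j = 4: N is in E, which it already visited at step i = 1.
Since N has 7 states, any run of length ≥ 7 visits 7+1 states, so by pigeonhole some state repeats within the first 7 steps — that repeat gives the pumpable loop.

E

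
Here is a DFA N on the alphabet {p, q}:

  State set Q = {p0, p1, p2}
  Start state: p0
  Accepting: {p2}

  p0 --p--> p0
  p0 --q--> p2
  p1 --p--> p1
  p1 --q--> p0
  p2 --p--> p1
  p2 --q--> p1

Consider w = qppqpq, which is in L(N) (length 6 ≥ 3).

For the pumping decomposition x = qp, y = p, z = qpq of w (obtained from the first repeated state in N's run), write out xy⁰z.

qpqpq

xy⁰z = xz = qp·qpq = qpqpq.
Reading y = p takes N from p1 back to p1, so after x the machine is still in p1, and z then leads to the accepting state p2. Hence qpqpq ∈ L(N).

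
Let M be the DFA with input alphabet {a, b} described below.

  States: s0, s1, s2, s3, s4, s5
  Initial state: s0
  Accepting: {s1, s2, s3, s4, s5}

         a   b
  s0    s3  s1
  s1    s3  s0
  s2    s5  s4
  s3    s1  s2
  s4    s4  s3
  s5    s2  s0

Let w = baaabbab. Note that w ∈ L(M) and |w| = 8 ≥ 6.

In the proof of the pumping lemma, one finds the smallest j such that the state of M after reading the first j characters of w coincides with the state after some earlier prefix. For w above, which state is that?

s1

Run of M on w = b a a a b b a b:
  step 0: s0  (start)
  step 1: s1  (read b: s0→s1)
  step 2: s3  (read a: s1→s3)
  step 3: s1  (read a: s3→s1)   ← first repeat (s1 seen earlier)
  step 4: s3  (read a: s1→s3)
  step 5: s2  (read b: s3→s2)
  step 6: s4  (read b: s2→s4)
  step 7: s4  (read a: s4→s4)
  step 8: s3  (read b: s4→s3)

The earliest repeat is at step j = 3: M is in s1, which it already visited at step i = 1.
The DFA has 6 states, so the proof of the pumping lemma guarantees a repeated state among the first 6+1 visited; the segment between the two visits is the pumpable y.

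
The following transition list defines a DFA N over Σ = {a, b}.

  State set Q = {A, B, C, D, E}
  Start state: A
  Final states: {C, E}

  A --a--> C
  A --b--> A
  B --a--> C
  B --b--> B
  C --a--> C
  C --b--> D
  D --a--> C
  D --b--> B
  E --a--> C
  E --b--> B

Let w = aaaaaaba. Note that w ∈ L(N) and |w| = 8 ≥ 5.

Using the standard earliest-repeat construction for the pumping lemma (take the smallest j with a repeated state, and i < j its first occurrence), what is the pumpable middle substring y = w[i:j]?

State sequence: A -a-> C -a-> C -a-> C -a-> C -a-> C -a-> C -b-> D -a-> C
First repeat at step 2: C was already visited.

So i = 1, j = 2, giving x = w[0:1] = a, y = w[1:2] = a, z = w[2:8] = aaaaba.
Check: |xy| = 2 ≤ 5 and |y| = 1 ≥ 1. Reading y takes N from C back to C, so every xyⁱz is accepted.

a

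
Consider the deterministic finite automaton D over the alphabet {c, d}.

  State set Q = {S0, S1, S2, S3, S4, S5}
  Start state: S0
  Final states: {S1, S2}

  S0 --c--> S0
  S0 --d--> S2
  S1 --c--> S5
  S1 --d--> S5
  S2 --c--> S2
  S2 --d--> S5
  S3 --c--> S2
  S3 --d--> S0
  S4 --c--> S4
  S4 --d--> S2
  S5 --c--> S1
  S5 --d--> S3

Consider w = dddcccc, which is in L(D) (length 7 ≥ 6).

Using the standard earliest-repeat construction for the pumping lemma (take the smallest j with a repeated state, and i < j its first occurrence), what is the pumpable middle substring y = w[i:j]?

State sequence: S0 -d-> S2 -d-> S5 -d-> S3 -c-> S2 -c-> S2 -c-> S2 -c-> S2
First repeat at step 4: S2 was already visited.

So i = 1, j = 4, giving x = w[0:1] = d, y = w[1:4] = ddc, z = w[4:7] = ccc.
Check: |xy| = 4 ≤ 6 and |y| = 3 ≥ 1. Reading y takes D from S2 back to S2, so every xyⁱz is accepted.
The DFA has 6 states, so the proof of the pumping lemma guarantees a repeated state among the first 6+1 visited; the segment between the two visits is the pumpable y.

ddc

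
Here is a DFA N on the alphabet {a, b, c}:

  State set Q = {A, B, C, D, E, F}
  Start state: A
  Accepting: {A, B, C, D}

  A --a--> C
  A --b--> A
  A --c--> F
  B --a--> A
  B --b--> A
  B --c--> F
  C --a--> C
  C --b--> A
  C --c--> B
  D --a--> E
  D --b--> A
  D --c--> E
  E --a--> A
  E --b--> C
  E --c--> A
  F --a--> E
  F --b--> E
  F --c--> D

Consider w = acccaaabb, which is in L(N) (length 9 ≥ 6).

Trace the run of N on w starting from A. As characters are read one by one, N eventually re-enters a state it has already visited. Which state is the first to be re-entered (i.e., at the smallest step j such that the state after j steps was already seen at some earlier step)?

State sequence: A -a-> C -c-> B -c-> F -c-> D -a-> E -a-> A -a-> C -b-> A -b-> A
First repeat at step 6: A was already visited.

The earliest repeat is at step j = 6: N is in A, which it already visited at step i = 0.
With |Q| = 6, pigeonhole forces a state repeat no later than step 6; the substring read between the first and second visits to that state can be pumped.

A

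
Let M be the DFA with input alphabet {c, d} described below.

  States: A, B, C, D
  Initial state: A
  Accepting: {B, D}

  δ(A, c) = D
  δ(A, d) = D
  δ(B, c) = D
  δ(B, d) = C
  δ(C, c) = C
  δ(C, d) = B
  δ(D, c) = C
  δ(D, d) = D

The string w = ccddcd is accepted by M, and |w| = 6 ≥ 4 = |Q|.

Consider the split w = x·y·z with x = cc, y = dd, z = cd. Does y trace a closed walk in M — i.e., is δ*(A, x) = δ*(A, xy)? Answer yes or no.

Run of M on the first 4 characters of w = c c d d:
  step 0: A  (start)
  step 1: D  (read c: A→D)
  step 2: C  (read c: D→C)
  step 3: B  (read d: C→B)
  step 4: C  (read d: B→C)

After x (step 2): C. After xy (step 4): C.
They match, so y = dd drives M around a cycle from C back to itself; pumping y any number of times keeps M in C before reading z, and xyⁱz ∈ L(M) for every i ≥ 0.

yes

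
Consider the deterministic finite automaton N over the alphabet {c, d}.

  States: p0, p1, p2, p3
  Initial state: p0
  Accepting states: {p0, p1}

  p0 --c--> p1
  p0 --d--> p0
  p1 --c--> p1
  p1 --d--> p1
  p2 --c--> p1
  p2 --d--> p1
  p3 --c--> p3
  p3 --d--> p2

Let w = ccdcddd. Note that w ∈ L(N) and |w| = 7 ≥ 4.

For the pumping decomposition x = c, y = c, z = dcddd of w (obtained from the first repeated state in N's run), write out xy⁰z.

cdcddd

xy⁰z = xz = c·dcddd = cdcddd.
Reading y = c takes N from p1 back to p1, so after x the machine is still in p1, and z then leads to the accepting state p1. Hence cdcddd ∈ L(N).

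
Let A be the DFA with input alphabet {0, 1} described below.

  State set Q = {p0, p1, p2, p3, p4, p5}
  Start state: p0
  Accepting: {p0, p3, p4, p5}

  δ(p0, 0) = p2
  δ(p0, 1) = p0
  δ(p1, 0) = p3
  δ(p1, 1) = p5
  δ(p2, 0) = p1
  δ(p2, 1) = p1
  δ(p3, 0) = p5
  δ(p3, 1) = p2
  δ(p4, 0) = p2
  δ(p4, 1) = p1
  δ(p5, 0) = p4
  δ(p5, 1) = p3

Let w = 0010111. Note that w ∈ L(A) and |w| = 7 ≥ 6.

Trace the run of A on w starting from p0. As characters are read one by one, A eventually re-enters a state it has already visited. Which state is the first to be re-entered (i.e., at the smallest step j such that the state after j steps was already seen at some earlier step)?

Run of A on w = 0 0 1 0 1 1 1:
  step 0: p0  (start)
  step 1: p2  (read 0: p0→p2)
  step 2: p1  (read 0: p2→p1)
  step 3: p5  (read 1: p1→p5)
  step 4: p4  (read 0: p5→p4)
  step 5: p1  (read 1: p4→p1)   ← first repeat (p1 seen earlier)
  step 6: p5  (read 1: p1→p5)
  step 7: p3  (read 1: p5→p3)

The earliest repeat is at step j = 5: A is in p1, which it already visited at step i = 2.
Since A has 6 states, any run of length ≥ 6 visits 6+1 states, so by pigeonhole some state repeats within the first 6 steps — that repeat gives the pumpable loop.

p1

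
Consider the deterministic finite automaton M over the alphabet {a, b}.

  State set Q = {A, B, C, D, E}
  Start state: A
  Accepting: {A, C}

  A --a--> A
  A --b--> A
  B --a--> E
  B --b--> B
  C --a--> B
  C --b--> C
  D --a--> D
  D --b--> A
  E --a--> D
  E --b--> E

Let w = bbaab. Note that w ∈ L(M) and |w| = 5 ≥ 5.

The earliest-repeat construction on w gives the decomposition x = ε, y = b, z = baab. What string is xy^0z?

xy⁰z = xz = ε·baab = baab.
Reading y = b takes M from A back to A, so after x the machine is still in A, and z then leads to the accepting state A. Hence baab ∈ L(M).

baab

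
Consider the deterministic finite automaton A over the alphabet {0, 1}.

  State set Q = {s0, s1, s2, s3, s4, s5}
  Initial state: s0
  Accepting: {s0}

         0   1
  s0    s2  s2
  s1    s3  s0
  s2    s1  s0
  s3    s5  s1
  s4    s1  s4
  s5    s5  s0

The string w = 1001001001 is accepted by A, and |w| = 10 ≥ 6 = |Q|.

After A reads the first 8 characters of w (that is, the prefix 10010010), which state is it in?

State sequence: s0 -1-> s2 -0-> s1 -0-> s3 -1-> s1 -0-> s3 -0-> s5 -1-> s0 -0-> s2

After reading 8 characters, A is in state s2.

s2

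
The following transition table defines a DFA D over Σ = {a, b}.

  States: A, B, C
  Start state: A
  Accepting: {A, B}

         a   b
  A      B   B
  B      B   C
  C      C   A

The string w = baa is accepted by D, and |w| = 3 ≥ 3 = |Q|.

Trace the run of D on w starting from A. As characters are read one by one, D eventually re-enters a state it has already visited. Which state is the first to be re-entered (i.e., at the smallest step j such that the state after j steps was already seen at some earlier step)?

State sequence: A -b-> B -a-> B -a-> B
First repeat at step 2: B was already visited.

The earliest repeat is at step j = 2: D is in B, which it already visited at step i = 1.

B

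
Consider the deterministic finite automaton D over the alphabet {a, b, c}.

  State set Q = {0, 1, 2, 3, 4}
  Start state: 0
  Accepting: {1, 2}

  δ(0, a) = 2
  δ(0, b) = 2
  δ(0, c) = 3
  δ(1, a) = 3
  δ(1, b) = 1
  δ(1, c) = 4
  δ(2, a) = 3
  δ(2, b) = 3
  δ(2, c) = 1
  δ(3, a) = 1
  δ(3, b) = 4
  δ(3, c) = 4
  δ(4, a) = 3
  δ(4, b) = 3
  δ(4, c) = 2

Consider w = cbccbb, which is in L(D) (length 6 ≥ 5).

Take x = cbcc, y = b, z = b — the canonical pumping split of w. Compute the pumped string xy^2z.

cbccbbb

xy^2z = cbcc·b·b·b = cbccbbb.
Reading y = b takes D from 1 back to 1, so after x·y·y the machine is still in 1, and z then leads to the accepting state 1. Hence cbccbbb ∈ L(D).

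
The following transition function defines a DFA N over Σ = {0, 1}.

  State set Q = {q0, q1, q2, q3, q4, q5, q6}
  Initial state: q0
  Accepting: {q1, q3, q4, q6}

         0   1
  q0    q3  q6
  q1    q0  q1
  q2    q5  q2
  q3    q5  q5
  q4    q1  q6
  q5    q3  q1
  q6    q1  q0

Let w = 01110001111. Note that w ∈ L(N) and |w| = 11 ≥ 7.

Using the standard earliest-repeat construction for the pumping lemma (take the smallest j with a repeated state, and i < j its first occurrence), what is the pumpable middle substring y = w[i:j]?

State sequence: q0 -0-> q3 -1-> q5 -1-> q1 -1-> q1 -0-> q0 -0-> q3 -0-> q5 -1-> q1 -1-> q1 -1-> q1 -1-> q1
First repeat at step 4: q1 was already visited.

So i = 3, j = 4, giving x = w[0:3] = 011, y = w[3:4] = 1, z = w[4:11] = 0001111.
Check: |xy| = 4 ≤ 7 and |y| = 1 ≥ 1. Reading y takes N from q1 back to q1, so every xyⁱz is accepted.
The DFA has 7 states, so the proof of the pumping lemma guarantees a repeated state among the first 7+1 visited; the segment between the two visits is the pumpable y.

1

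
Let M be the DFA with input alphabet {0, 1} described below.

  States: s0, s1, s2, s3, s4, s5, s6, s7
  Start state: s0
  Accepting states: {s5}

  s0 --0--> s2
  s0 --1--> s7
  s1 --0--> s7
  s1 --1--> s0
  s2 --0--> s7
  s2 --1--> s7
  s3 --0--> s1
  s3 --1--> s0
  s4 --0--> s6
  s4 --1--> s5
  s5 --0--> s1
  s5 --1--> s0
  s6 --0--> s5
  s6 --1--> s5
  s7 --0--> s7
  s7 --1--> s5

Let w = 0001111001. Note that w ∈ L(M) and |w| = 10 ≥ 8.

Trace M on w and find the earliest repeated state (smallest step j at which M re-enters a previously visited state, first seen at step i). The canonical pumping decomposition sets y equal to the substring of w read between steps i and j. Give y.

Run of M on w = 0 0 0 1 1 1 1 0 0 1:
  step 0: s0  (start)
  step 1: s2  (read 0: s0→s2)
  step 2: s7  (read 0: s2→s7)
  step 3: s7  (read 0: s7→s7)   ← first repeat (s7 seen earlier)
  step 4: s5  (read 1: s7→s5)
  step 5: s0  (read 1: s5→s0)
  step 6: s7  (read 1: s0→s7)
  step 7: s5  (read 1: s7→s5)
  step 8: s1  (read 0: s5→s1)
  step 9: s7  (read 0: s1→s7)
  step 10: s5  (read 1: s7→s5)

So i = 2, j = 3, giving x = w[0:2] = 00, y = w[2:3] = 0, z = w[3:10] = 1111001.
Check: |xy| = 3 ≤ 8 and |y| = 1 ≥ 1. Reading y takes M from s7 back to s7, so every xyⁱz is accepted.

0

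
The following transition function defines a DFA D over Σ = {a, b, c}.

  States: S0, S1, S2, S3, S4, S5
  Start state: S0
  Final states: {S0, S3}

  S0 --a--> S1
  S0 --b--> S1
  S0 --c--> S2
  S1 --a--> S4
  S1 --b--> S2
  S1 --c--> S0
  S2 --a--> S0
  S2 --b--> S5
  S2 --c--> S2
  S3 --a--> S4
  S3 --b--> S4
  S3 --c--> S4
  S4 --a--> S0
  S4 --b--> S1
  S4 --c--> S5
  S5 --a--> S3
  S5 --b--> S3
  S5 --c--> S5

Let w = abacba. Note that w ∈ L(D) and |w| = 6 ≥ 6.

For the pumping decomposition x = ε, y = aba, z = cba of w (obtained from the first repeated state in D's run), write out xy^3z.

abaabaabacba

xy^3z = ε·aba·aba·aba·cba = abaabaabacba.
Reading y = aba takes D from S0 back to S0, so after x·y·y·y the machine is still in S0, and z then leads to the accepting state S3. Hence abaabaabacba ∈ L(D).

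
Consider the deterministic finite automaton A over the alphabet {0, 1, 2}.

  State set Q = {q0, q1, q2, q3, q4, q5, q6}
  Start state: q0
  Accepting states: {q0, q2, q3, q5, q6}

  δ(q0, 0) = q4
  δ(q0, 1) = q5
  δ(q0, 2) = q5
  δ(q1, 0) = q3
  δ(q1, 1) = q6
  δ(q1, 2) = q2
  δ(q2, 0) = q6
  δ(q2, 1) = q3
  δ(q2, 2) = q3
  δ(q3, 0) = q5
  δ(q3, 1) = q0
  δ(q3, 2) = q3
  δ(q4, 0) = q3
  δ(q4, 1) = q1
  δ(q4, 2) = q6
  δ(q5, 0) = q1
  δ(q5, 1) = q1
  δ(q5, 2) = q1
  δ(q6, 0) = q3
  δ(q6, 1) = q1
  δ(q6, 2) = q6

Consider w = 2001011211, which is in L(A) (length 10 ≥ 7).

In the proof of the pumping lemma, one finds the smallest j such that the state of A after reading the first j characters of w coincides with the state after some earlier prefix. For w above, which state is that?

State sequence: q0 -2-> q5 -0-> q1 -0-> q3 -1-> q0 -0-> q4 -1-> q1 -1-> q6 -2-> q6 -1-> q1 -1-> q6
First repeat at step 4: q0 was already visited.

The earliest repeat is at step j = 4: A is in q0, which it already visited at step i = 0.

q0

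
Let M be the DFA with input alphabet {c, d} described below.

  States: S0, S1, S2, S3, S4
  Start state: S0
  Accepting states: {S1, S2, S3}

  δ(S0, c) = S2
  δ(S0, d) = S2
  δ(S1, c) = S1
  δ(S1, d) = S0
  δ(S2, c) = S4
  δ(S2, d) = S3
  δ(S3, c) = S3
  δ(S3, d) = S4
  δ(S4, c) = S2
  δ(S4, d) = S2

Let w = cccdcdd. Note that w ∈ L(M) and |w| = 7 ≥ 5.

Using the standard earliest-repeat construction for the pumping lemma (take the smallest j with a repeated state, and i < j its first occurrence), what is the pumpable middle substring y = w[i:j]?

State sequence: S0 -c-> S2 -c-> S4 -c-> S2 -d-> S3 -c-> S3 -d-> S4 -d-> S2
First repeat at step 3: S2 was already visited.

So i = 1, j = 3, giving x = w[0:1] = c, y = w[1:3] = cc, z = w[3:7] = dcdd.
Check: |xy| = 3 ≤ 5 and |y| = 2 ≥ 1. Reading y takes M from S2 back to S2, so every xyⁱz is accepted.
The DFA has 5 states, so the proof of the pumping lemma guarantees a repeated state among the first 5+1 visited; the segment between the two visits is the pumpable y.

cc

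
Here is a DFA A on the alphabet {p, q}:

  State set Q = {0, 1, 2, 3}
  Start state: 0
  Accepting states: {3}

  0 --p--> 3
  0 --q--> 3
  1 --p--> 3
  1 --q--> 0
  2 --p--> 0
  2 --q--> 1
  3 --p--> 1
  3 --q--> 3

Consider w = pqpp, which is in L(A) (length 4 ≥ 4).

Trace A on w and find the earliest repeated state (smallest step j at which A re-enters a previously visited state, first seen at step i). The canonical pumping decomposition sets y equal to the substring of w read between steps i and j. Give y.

q

Run of A on w = p q p p:
  step 0: 0  (start)
  step 1: 3  (read p: 0→3)
  step 2: 3  (read q: 3→3)   ← first repeat (3 seen earlier)
  step 3: 1  (read p: 3→1)
  step 4: 3  (read p: 1→3)

So i = 1, j = 2, giving x = w[0:1] = p, y = w[1:2] = q, z = w[2:4] = pp.
Check: |xy| = 2 ≤ 4 and |y| = 1 ≥ 1. Reading y takes A from 3 back to 3, so every xyⁱz is accepted.
Since A has 4 states, any run of length ≥ 4 visits 4+1 states, so by pigeonhole some state repeats within the first 4 steps — that repeat gives the pumpable loop.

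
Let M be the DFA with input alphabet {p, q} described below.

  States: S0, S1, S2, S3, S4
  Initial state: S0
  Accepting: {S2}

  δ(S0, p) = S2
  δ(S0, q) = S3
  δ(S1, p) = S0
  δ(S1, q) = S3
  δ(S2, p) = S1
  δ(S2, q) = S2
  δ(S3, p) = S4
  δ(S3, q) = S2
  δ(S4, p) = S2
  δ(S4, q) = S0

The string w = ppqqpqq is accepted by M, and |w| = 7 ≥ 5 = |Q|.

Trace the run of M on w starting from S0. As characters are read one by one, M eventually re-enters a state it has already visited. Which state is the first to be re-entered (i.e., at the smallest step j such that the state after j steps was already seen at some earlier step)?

S2

Run of M on w = p p q q p q q:
  step 0: S0  (start)
  step 1: S2  (read p: S0→S2)
  step 2: S1  (read p: S2→S1)
  step 3: S3  (read q: S1→S3)
  step 4: S2  (read q: S3→S2)   ← first repeat (S2 seen earlier)
  step 5: S1  (read p: S2→S1)
  step 6: S3  (read q: S1→S3)
  step 7: S2  (read q: S3→S2)

The earliest repeat is at step j = 4: M is in S2, which it already visited at step i = 1.
Pumping length from the standard proof: p = 5 (the number of states). The repeated state found above gives |xy| = j ≤ 5 and |y| = j − i ≥ 1.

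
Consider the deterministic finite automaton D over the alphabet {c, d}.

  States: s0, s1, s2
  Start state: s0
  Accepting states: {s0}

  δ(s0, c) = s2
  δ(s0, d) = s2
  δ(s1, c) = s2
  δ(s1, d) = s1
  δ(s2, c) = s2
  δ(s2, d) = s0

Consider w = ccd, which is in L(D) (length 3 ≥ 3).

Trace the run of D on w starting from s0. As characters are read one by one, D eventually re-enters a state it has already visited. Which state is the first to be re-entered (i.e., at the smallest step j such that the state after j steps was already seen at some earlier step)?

State sequence: s0 -c-> s2 -c-> s2 -d-> s0
First repeat at step 2: s2 was already visited.

The earliest repeat is at step j = 2: D is in s2, which it already visited at step i = 1.
The DFA has 3 states, so the proof of the pumping lemma guarantees a repeated state among the first 3+1 visited; the segment between the two visits is the pumpable y.

s2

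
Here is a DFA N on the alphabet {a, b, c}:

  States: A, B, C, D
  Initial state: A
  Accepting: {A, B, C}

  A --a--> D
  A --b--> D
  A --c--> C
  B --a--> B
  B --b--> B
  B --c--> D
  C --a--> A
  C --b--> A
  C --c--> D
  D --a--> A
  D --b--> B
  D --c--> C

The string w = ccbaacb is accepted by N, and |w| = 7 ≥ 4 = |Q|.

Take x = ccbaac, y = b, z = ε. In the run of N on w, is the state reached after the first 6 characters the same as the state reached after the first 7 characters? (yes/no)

no

Run of N on the first 7 characters of w = c c b a a c b:
  step 0: A  (start)
  step 1: C  (read c: A→C)
  step 2: D  (read c: C→D)
  step 3: B  (read b: D→B)
  step 4: B  (read a: B→B)
  step 5: B  (read a: B→B)
  step 6: D  (read c: B→D)
  step 7: B  (read b: D→B)

After x (step 6): D. After xy (step 7): B.
They differ (D ≠ B), so y is not a cycle from the state after x; this split is not the one the pumping-lemma construction produces, and pumping y need not keep the string in L(N).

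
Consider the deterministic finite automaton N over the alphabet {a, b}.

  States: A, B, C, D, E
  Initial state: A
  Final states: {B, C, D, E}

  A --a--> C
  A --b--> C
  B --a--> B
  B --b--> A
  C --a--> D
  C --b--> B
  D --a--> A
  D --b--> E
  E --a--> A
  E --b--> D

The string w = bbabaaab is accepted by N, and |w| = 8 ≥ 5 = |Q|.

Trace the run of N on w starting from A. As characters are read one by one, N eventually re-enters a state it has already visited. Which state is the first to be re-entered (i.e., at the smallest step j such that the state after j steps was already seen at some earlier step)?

B

Run of N on w = b b a b a a a b:
  step 0: A  (start)
  step 1: C  (read b: A→C)
  step 2: B  (read b: C→B)
  step 3: B  (read a: B→B)   ← first repeat (B seen earlier)
  step 4: A  (read b: B→A)
  step 5: C  (read a: A→C)
  step 6: D  (read a: C→D)
  step 7: A  (read a: D→A)
  step 8: C  (read b: A→C)

The earliest repeat is at step j = 3: N is in B, which it already visited at step i = 2.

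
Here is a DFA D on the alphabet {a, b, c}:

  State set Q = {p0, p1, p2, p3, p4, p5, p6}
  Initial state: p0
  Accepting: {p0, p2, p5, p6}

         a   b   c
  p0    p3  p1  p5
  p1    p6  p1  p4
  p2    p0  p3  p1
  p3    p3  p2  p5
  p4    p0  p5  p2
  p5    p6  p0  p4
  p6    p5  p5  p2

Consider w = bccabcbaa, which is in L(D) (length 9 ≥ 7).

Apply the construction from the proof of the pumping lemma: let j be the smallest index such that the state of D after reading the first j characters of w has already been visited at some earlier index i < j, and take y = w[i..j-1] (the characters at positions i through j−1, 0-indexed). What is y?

bcca

State sequence: p0 -b-> p1 -c-> p4 -c-> p2 -a-> p0 -b-> p1 -c-> p4 -b-> p5 -a-> p6 -a-> p5
First repeat at step 4: p0 was already visited.

So i = 0, j = 4, giving x = w[0:0] = ε, y = w[0:4] = bcca, z = w[4:9] = bcbaa.
Check: |xy| = 4 ≤ 7 and |y| = 4 ≥ 1. Reading y takes D from p0 back to p0, so every xyⁱz is accepted.
With |Q| = 7, pigeonhole forces a state repeat no later than step 7; the substring read between the first and second visits to that state can be pumped.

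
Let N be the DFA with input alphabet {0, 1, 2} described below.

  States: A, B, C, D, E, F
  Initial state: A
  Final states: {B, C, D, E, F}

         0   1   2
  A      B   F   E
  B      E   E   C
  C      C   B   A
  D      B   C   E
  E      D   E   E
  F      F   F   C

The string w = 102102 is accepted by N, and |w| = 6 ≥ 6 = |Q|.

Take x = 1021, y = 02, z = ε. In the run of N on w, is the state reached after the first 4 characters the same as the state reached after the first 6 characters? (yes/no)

Run of N on the first 6 characters of w = 1 0 2 1 0 2:
  step 0: A  (start)
  step 1: F  (read 1: A→F)
  step 2: F  (read 0: F→F)
  step 3: C  (read 2: F→C)
  step 4: B  (read 1: C→B)
  step 5: E  (read 0: B→E)
  step 6: E  (read 2: E→E)

After x (step 4): B. After xy (step 6): E.
They differ (B ≠ E), so y is not a cycle from the state after x; this split is not the one the pumping-lemma construction produces, and pumping y need not keep the string in L(N).

no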